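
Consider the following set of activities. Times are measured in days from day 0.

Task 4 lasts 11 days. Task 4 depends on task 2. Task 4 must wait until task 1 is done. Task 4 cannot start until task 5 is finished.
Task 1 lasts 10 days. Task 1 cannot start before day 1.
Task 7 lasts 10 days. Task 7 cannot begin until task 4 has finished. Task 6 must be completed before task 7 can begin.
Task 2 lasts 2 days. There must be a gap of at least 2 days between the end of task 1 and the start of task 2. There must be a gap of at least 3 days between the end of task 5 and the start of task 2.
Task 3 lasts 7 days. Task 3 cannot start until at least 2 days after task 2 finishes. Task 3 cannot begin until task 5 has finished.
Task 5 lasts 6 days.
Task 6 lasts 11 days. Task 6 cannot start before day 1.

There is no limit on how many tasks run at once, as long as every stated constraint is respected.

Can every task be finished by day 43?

Yes

Task 6 cannot begin until its own release at day 1. It runs from day 1 to 1 + 11 = day 12.
Task 5 has no prerequisites, so it starts at day 0 and finishes at day 6.
After its own release at day 1, task 1 can start at day 1 and finishes at day 11.
For task 2: task 1 (finishes day 11, plus 2-day gap → day 13); task 5 (finishes day 6, plus 3-day gap → day 9). Taking the maximum gives a start of day 13, and it finishes at 13 + 2 = day 15.
Task 4 cannot start until task 2 (finishes day 15); task 1 (finishes day 11); task 5 (finishes day 6). The controlling bound is day 15, so task 4 finishes at 15 + 11 = day 26.
Task 7 has to wait for task 4 (finishes day 26); task 6 (finishes day 12). The latest of these is day 26, so task 7 runs day 26 to 26 + 10 = day 36.
Task 3 needs all of task 2 (finishes day 15, plus 2-day gap → day 17); task 5 (finishes day 6). That puts its earliest start at day 17; it finishes at 17 + 7 = day 24.
Every task is finished by day 36, which is no later than the deadline of 43, so the schedule is feasible.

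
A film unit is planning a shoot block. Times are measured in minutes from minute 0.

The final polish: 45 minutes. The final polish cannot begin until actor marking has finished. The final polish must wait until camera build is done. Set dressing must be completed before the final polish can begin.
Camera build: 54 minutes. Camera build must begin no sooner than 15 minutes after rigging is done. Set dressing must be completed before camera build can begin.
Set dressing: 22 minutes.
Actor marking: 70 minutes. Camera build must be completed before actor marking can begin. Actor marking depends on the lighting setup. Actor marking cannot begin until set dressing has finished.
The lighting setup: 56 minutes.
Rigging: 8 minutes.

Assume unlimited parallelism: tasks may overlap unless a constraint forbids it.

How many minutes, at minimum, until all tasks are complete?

192

The lighting setup can start immediately at minute 0; it finishes at minute 56.
Nothing blocks set dressing, so it runs from minute 0 to minute 22.
Rigging has no prerequisites, so it starts at minute 0 and finishes at minute 8.
Camera build needs all of rigging (finishes minute 8, plus 15-minute gap → minute 23); set dressing (finishes minute 22). That puts its earliest start at minute 23; it finishes at 23 + 54 = minute 77.
Actor marking needs all of camera build (finishes minute 77); the lighting setup (finishes minute 56); set dressing (finishes minute 22). That puts its earliest start at minute 77; it finishes at 77 + 70 = minute 147.
The final polish needs all of actor marking (finishes minute 147); camera build (finishes minute 77); set dressing (finishes minute 22). That puts its earliest start at minute 147; it finishes at 147 + 45 = minute 192.
All tasks are finished once the last one completes. Finish times: Rigging at 8, Set dressing at 22, The lighting setup at 56, Camera build at 77, Actor marking at 147, The final polish at 192. The latest is minute 192.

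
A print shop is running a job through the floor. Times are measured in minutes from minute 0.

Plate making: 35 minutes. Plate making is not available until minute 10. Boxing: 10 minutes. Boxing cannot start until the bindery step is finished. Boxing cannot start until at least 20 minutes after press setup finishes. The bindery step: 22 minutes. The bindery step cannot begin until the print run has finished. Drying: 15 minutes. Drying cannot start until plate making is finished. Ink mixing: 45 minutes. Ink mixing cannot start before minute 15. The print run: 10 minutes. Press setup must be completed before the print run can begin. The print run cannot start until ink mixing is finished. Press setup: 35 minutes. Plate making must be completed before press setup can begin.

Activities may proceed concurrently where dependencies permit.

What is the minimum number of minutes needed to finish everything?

After its own release at minute 15, ink mixing can start at minute 15 and finishes at minute 60.
After its own release at minute 10, plate making can start at minute 10 and finishes at minute 45.
Drying waits on plate making (finishes minute 45), so it starts at minute 45 and finishes at 45 + 15 = minute 60.
Press setup cannot begin until plate making (finishes minute 45). It runs from minute 45 to 45 + 35 = minute 80.
The print run cannot start until press setup (finishes minute 80); ink mixing (finishes minute 60). The controlling bound is minute 80, so the print run finishes at 80 + 10 = minute 90.
After the print run (finishes minute 90), the bindery step can start at minute 90 and finishes at minute 112.
For boxing: the bindery step (finishes minute 112); press setup (finishes minute 80, plus 20-minute gap → minute 100). Taking the maximum gives a start of minute 112, and it finishes at 112 + 10 = minute 122.
All tasks are finished once the last one completes. Finish times: Plate making at 45, Ink mixing at 60, Press setup at 80, The print run at 90, Drying at 60, The bindery step at 112, Boxing at 122. The latest is minute 122.

122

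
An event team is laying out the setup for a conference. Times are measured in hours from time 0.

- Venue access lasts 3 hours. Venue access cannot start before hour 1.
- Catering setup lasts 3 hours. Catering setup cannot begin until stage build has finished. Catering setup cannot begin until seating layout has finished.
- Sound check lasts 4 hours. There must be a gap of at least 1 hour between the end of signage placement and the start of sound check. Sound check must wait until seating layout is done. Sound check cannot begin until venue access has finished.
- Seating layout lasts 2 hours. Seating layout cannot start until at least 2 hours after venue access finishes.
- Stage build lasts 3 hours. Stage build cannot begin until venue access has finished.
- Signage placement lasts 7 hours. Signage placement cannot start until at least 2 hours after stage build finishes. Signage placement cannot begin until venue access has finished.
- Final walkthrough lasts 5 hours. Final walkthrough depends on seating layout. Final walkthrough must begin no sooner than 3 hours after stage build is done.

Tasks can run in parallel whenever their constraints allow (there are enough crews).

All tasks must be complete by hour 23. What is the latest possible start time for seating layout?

16

Sound check must finish by hour 23; it takes 4 hours, so it must start by 23 − 4 = hour 19.
Nothing follows catering setup; the deadline of hour 23 is its only limit. It must start by 23 − 3 = hour 20.
To finish by hour 23, final walkthrough (duration 5) must start no later than hour 18.
Seating layout must finish in time for catering setup (must start by hour 20); sound check (must start by hour 19); final walkthrough (must start by hour 18). The tightest is hour 18, so seating layout must start by 18 − 2 = hour 16.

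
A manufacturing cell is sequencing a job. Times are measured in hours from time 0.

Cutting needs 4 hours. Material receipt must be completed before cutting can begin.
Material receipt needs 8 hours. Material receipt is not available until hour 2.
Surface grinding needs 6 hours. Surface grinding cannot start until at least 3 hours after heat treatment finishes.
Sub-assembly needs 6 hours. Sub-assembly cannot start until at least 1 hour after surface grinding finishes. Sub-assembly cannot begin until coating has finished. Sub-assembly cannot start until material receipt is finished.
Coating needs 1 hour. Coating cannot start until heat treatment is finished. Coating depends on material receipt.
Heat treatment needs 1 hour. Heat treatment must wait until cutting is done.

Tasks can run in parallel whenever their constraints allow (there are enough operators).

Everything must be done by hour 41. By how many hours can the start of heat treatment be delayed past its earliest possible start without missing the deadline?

After its own release at hour 2, material receipt can start at hour 2 and finishes at hour 10.
After material receipt (finishes hour 10), cutting can start at hour 10 and finishes at hour 14.
Heat treatment waits on cutting (finishes hour 14), so it starts at hour 14 and finishes at 14 + 1 = hour 15.

Working backward from the deadline:
Sub-assembly has no dependents, so it just needs to finish by hour 41. Starting by 41 − 6 = hour 35 achieves that.
Surface grinding must finish before sub-assembly (must start by hour 35, minus 1-hour gap → hour 34). With a 6-hour duration, surface grinding must start by 34 − 6 = hour 28.
Coating has to be done before sub-assembly (must start by hour 35). That means finishing by hour 35, i.e. starting by 35 − 1 = hour 34.
Heat treatment feeds surface grinding (must start by hour 28, minus 3-hour gap → hour 25); coating (must start by hour 34). Taking the minimum, heat treatment must finish by hour 25 and start by 25 − 1 = hour 24.
So heat treatment can start as early as hour 14 and as late as hour 24, giving 24 − 14 = 10 hours of slack.

10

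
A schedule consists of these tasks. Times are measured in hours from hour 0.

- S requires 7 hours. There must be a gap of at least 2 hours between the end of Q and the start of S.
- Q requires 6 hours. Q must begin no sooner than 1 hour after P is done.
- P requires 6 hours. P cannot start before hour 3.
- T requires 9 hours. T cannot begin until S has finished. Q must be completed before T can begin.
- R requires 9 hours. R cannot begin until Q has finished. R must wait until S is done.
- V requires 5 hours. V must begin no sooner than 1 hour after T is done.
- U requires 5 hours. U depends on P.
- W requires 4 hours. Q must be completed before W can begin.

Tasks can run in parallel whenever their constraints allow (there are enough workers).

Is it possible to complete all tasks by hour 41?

Yes

After its own release at hour 3, P can start at hour 3 and finishes at hour 9.
After P (finishes hour 9), U can start at hour 9 and finishes at hour 14.
Q waits on P (finishes hour 9, plus 1-hour gap → hour 10), so it starts at hour 10 and finishes at 10 + 6 = hour 16.
After Q (finishes hour 16), W can start at hour 16 and finishes at hour 20.
After Q (finishes hour 16, plus 2-hour gap → hour 18), S can start at hour 18 and finishes at hour 25.
For T: S (finishes hour 25); Q (finishes hour 16). Taking the maximum gives a start of hour 25, and it finishes at 25 + 9 = hour 34.
V waits on T (finishes hour 34, plus 1-hour gap → hour 35), so it starts at hour 35 and finishes at 35 + 5 = hour 40.
R needs all of Q (finishes hour 16); S (finishes hour 25). That puts its earliest start at hour 25; it finishes at 25 + 9 = hour 34.
Every task is finished by hour 40, which is no later than the deadline of 41, so the schedule is feasible.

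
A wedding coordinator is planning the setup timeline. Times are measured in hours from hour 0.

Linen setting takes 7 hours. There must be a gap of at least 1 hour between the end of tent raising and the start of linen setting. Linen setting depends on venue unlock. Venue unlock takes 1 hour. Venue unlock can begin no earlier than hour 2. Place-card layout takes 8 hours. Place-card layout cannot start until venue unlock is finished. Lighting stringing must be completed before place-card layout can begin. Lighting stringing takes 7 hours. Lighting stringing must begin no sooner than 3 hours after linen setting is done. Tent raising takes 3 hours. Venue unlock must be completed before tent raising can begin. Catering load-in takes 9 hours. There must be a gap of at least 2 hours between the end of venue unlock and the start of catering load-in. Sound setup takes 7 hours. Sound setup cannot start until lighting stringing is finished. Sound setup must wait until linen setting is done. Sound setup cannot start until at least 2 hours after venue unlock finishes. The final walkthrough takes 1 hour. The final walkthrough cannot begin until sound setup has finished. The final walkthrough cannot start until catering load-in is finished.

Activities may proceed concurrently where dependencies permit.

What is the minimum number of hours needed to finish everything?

32

Venue unlock cannot begin until its own release at hour 2. It runs from hour 2 to 2 + 1 = hour 3.
After venue unlock (finishes hour 3, plus 2-hour gap → hour 5), catering load-in can start at hour 5 and finishes at hour 14.
Tent raising cannot begin until venue unlock (finishes hour 3). It runs from hour 3 to 3 + 3 = hour 6.
Linen setting has to wait for tent raising (finishes hour 6, plus 1-hour gap → hour 7); venue unlock (finishes hour 3). The latest of these is hour 7, so linen setting runs hour 7 to 7 + 7 = hour 14.
After linen setting (finishes hour 14, plus 3-hour gap → hour 17), lighting stringing can start at hour 17 and finishes at hour 24.
For place-card layout: venue unlock (finishes hour 3); lighting stringing (finishes hour 24). Taking the maximum gives a start of hour 24, and it finishes at 24 + 8 = hour 32.
For sound setup: lighting stringing (finishes hour 24); linen setting (finishes hour 14); venue unlock (finishes hour 3, plus 2-hour gap → hour 5). Taking the maximum gives a start of hour 24, and it finishes at 24 + 7 = hour 31.
For the final walkthrough: sound setup (finishes hour 31); catering load-in (finishes hour 14). Taking the maximum gives a start of hour 31, and it finishes at 31 + 1 = hour 32.
All tasks are finished once the last one completes. Finish times: Venue unlock at 3, Tent raising at 6, Linen setting at 14, Lighting stringing at 24, Sound setup at 31, Catering load-in at 14, Place-card layout at 32, The final walkthrough at 32. The latest is hour 32.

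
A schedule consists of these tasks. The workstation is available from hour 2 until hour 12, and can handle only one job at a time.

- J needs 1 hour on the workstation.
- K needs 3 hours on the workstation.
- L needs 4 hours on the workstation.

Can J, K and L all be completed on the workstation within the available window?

The workstation window is 12 − 2 = 10 hours.
Running back to back, the jobs need 1 + 3 + 4 = 8 hours on the workstation.
Since 8 ≤ 10, they fit within the window.

Yes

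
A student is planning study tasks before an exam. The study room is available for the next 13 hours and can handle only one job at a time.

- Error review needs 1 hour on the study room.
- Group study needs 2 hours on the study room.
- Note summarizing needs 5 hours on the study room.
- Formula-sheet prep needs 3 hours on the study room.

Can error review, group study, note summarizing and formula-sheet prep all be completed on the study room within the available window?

Yes

Running back to back, the jobs need 1 + 2 + 5 + 3 = 11 hours on the study room.
Since 11 ≤ 13, they fit within the window.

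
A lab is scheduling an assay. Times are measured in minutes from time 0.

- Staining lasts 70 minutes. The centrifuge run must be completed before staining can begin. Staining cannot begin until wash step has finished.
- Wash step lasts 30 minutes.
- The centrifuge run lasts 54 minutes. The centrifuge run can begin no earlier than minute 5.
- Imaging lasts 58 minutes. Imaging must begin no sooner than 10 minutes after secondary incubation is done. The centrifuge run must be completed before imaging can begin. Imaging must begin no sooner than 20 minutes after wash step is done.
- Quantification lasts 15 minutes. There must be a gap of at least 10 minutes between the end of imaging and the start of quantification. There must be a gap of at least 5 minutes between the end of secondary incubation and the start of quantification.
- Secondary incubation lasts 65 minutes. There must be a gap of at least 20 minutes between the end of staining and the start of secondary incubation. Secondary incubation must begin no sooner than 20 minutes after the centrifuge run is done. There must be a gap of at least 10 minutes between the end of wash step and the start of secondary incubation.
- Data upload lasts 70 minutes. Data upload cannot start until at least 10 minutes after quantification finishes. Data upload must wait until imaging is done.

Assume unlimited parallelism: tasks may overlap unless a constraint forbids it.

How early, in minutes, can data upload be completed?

Wash step has no prerequisites, so it starts at minute 0 and finishes at minute 30.
After its own release at minute 5, the centrifuge run can start at minute 5 and finishes at minute 59.
Staining needs all of the centrifuge run (finishes minute 59); wash step (finishes minute 30). That puts its earliest start at minute 59; it finishes at 59 + 70 = minute 129.
For secondary incubation: staining (finishes minute 129, plus 20-minute gap → minute 149); the centrifuge run (finishes minute 59, plus 20-minute gap → minute 79); wash step (finishes minute 30, plus 10-minute gap → minute 40). Taking the maximum gives a start of minute 149, and it finishes at 149 + 65 = minute 214.
Imaging needs all of secondary incubation (finishes minute 214, plus 10-minute gap → minute 224); the centrifuge run (finishes minute 59); wash step (finishes minute 30, plus 20-minute gap → minute 50). That puts its earliest start at minute 224; it finishes at 224 + 58 = minute 282.
Quantification has to wait for imaging (finishes minute 282, plus 10-minute gap → minute 292); secondary incubation (finishes minute 214, plus 5-minute gap → minute 219). The latest of these is minute 292, so quantification runs minute 292 to 292 + 15 = minute 307.
For data upload: quantification (finishes minute 307, plus 10-minute gap → minute 317); imaging (finishes minute 282). Taking the maximum gives a start of minute 317, and it finishes at 317 + 70 = minute 387.

387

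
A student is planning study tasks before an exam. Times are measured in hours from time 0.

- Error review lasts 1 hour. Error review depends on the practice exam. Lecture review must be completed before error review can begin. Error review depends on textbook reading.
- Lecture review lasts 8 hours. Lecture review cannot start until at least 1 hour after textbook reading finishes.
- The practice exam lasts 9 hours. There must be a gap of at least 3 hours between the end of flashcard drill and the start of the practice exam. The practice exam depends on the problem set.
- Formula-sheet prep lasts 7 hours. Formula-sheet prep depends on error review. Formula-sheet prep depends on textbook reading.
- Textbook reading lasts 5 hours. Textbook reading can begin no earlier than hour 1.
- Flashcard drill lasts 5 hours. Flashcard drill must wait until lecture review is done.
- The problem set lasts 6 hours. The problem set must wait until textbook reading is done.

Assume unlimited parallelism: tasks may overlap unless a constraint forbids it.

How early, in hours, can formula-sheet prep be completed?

After its own release at hour 1, textbook reading can start at hour 1 and finishes at hour 6.
After textbook reading (finishes hour 6), the problem set can start at hour 6 and finishes at hour 12.
Lecture review waits on textbook reading (finishes hour 6, plus 1-hour gap → hour 7), so it starts at hour 7 and finishes at 7 + 8 = hour 15.
Flashcard drill cannot begin until lecture review (finishes hour 15). It runs from hour 15 to 15 + 5 = hour 20.
The practice exam needs all of flashcard drill (finishes hour 20, plus 3-hour gap → hour 23); the problem set (finishes hour 12). That puts its earliest start at hour 23; it finishes at 23 + 9 = hour 32.
For error review: the practice exam (finishes hour 32); lecture review (finishes hour 15); textbook reading (finishes hour 6). Taking the maximum gives a start of hour 32, and it finishes at 32 + 1 = hour 33.
For formula-sheet prep: error review (finishes hour 33); textbook reading (finishes hour 6). Taking the maximum gives a start of hour 33, and it finishes at 33 + 7 = hour 40.

40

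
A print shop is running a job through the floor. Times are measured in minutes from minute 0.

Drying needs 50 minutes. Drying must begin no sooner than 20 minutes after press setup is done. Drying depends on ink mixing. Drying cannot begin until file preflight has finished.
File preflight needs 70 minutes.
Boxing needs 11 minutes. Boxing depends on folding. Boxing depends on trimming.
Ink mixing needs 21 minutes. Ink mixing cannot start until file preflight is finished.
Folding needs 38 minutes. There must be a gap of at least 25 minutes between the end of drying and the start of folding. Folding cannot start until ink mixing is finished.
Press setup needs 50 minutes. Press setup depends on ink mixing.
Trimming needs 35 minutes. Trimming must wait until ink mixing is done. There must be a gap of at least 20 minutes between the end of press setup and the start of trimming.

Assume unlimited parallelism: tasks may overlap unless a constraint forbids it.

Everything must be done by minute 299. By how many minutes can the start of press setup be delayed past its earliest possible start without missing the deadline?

File preflight can start immediately at minute 0; it finishes at minute 70.
After file preflight (finishes minute 70), ink mixing can start at minute 70 and finishes at minute 91.
Press setup cannot begin until ink mixing (finishes minute 91). It runs from minute 91 to 91 + 50 = minute 141.

Working backward from the deadline:
Nothing follows boxing; the deadline of minute 299 is its only limit. It must start by 299 − 11 = minute 288.
Folding feeds into boxing (must start by minute 288); so folding must finish by minute 288 and therefore start by minute 250.
Drying must finish before folding (must start by minute 250, minus 25-minute gap → minute 225). With a 50-minute duration, drying must start by 225 − 50 = minute 175.
Trimming must finish before boxing (must start by minute 288). With a 35-minute duration, trimming must start by 288 − 35 = minute 253.
Press setup feeds drying (must start by minute 175, minus 20-minute gap → minute 155); trimming (must start by minute 253, minus 20-minute gap → minute 233). Taking the minimum, press setup must finish by minute 155 and start by 155 − 50 = minute 105.
So press setup can start as early as minute 91 and as late as minute 105, giving 105 − 91 = 14 minutes of slack.

14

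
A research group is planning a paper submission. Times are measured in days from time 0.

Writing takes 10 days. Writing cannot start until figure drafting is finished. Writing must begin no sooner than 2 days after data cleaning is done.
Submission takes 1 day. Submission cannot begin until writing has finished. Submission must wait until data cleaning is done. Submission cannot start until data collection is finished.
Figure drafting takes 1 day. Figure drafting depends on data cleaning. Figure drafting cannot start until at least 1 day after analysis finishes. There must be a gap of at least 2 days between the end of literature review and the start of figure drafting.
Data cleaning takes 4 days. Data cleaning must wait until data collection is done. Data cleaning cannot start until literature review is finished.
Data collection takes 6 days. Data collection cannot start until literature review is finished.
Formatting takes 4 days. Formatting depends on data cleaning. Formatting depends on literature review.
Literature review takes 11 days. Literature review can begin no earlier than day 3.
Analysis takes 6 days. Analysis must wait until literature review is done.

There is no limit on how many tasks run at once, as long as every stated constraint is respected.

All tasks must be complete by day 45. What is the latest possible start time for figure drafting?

33

To finish by day 45, submission (duration 1) must start no later than day 44.
Writing feeds into submission (must start by day 44); so writing must finish by day 44 and therefore start by day 34.
Figure drafting must finish before writing (must start by day 34). With a 1-day duration, figure drafting must start by 34 − 1 = day 33.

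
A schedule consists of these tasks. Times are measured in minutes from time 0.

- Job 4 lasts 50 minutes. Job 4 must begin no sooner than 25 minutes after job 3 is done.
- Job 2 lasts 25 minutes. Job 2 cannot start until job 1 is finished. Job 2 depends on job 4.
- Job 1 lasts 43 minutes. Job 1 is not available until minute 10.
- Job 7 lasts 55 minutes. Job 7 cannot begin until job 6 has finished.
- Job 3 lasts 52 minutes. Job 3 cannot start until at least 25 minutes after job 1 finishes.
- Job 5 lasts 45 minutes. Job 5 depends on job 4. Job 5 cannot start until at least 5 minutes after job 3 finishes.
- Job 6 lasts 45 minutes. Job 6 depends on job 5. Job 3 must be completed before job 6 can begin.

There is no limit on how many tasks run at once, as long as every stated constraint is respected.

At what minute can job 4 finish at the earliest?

205

Job 1 waits on its own release at minute 10, so it starts at minute 10 and finishes at 10 + 43 = minute 53.
Job 3 waits on job 1 (finishes minute 53, plus 25-minute gap → minute 78), so it starts at minute 78 and finishes at 78 + 52 = minute 130.
Job 4 cannot begin until job 3 (finishes minute 130, plus 25-minute gap → minute 155). It runs from minute 155 to 155 + 50 = minute 205.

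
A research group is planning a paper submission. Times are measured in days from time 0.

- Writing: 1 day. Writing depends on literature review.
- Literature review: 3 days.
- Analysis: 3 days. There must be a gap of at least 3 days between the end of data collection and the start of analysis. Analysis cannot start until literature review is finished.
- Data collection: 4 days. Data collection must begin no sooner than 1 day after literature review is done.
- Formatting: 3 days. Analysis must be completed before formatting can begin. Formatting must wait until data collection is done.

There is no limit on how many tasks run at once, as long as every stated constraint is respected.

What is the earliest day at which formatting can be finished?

Literature review has no prerequisites, so it starts at day 0 and finishes at day 3.
Data collection waits on literature review (finishes day 3, plus 1-day gap → day 4), so it starts at day 4 and finishes at 4 + 4 = day 8.
For analysis: data collection (finishes day 8, plus 3-day gap → day 11); literature review (finishes day 3). Taking the maximum gives a start of day 11, and it finishes at 11 + 3 = day 14.
Formatting cannot start until analysis (finishes day 14); data collection (finishes day 8). The controlling bound is day 14, so formatting finishes at 14 + 3 = day 17.

17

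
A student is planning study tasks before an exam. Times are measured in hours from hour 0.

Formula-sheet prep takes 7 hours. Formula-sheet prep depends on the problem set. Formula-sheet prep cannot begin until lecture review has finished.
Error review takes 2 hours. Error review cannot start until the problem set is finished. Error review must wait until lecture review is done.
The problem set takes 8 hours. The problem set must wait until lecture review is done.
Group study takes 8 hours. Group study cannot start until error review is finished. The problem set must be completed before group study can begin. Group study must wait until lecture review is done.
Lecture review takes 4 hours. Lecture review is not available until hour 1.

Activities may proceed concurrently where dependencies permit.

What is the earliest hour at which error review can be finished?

15

Lecture review cannot begin until its own release at hour 1. It runs from hour 1 to 1 + 4 = hour 5.
After lecture review (finishes hour 5), the problem set can start at hour 5 and finishes at hour 13.
Error review cannot start until the problem set (finishes hour 13); lecture review (finishes hour 5). The controlling bound is hour 13, so error review finishes at 13 + 2 = hour 15.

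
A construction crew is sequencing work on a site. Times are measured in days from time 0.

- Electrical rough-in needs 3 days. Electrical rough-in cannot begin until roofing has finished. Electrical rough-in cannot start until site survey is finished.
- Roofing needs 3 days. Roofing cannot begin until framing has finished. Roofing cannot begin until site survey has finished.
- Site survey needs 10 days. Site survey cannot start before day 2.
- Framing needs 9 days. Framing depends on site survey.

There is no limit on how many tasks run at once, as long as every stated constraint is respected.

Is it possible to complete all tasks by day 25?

No

After its own release at day 2, site survey can start at day 2 and finishes at day 12.
After site survey (finishes day 12), framing can start at day 12 and finishes at day 21.
Roofing cannot start until framing (finishes day 21); site survey (finishes day 12). The controlling bound is day 21, so roofing finishes at 21 + 3 = day 24.
For electrical rough-in: roofing (finishes day 24); site survey (finishes day 12). Taking the maximum gives a start of day 24, and it finishes at 24 + 3 = day 27.
The earliest everything can be done is day 27, which is after the deadline of 25, so it is not possible.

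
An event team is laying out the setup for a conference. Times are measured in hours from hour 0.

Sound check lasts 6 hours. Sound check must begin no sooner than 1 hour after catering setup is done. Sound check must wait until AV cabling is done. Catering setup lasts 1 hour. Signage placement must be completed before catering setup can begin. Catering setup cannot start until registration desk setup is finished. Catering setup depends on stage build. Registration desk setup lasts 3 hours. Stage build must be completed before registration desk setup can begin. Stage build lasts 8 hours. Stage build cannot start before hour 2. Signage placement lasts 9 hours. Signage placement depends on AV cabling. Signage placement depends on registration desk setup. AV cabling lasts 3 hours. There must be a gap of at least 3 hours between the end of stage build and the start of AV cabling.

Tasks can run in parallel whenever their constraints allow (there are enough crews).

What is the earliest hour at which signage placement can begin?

16

Stage build waits on its own release at hour 2, so it starts at hour 2 and finishes at 2 + 8 = hour 10.
After stage build (finishes hour 10), registration desk setup can start at hour 10 and finishes at hour 13.
After stage build (finishes hour 10, plus 3-hour gap → hour 13), AV cabling can start at hour 13 and finishes at hour 16.
Signage placement waits on AV cabling (finishes hour 16); registration desk setup (finishes hour 13). The latest of these is hour 16, which is the earliest signage placement can start.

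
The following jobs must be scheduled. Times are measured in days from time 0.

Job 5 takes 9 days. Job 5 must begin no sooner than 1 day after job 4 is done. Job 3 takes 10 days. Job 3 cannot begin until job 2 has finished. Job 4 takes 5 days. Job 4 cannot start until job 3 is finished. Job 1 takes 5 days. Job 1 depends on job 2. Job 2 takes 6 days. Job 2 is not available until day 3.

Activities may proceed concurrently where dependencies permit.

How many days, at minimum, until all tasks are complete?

Job 2 waits on its own release at day 3, so it starts at day 3 and finishes at 3 + 6 = day 9.
After job 2 (finishes day 9), job 3 can start at day 9 and finishes at day 19.
Job 4 waits on job 3 (finishes day 19), so it starts at day 19 and finishes at 19 + 5 = day 24.
Job 5 waits on job 4 (finishes day 24, plus 1-day gap → day 25), so it starts at day 25 and finishes at 25 + 9 = day 34.
Job 1 waits on job 2 (finishes day 9), so it starts at day 9 and finishes at 9 + 5 = day 14.
All tasks are finished once the last one completes. Finish times: Job 1 at 14, Job 2 at 9, Job 3 at 19, Job 4 at 24, Job 5 at 34. The latest is day 34.

34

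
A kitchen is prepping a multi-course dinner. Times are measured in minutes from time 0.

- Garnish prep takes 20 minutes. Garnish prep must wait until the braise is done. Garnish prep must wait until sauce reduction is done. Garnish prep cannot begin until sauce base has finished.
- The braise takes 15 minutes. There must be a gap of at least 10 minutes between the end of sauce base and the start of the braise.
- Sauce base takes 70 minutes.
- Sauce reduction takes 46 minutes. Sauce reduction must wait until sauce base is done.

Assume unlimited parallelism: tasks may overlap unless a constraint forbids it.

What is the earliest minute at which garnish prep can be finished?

Sauce base can start immediately at minute 0; it finishes at minute 70.
After sauce base (finishes minute 70), sauce reduction can start at minute 70 and finishes at minute 116.
The braise waits on sauce base (finishes minute 70, plus 10-minute gap → minute 80), so it starts at minute 80 and finishes at 80 + 15 = minute 95.
Garnish prep cannot start until the braise (finishes minute 95); sauce reduction (finishes minute 116); sauce base (finishes minute 70). The controlling bound is minute 116, so garnish prep finishes at 116 + 20 = minute 136.

136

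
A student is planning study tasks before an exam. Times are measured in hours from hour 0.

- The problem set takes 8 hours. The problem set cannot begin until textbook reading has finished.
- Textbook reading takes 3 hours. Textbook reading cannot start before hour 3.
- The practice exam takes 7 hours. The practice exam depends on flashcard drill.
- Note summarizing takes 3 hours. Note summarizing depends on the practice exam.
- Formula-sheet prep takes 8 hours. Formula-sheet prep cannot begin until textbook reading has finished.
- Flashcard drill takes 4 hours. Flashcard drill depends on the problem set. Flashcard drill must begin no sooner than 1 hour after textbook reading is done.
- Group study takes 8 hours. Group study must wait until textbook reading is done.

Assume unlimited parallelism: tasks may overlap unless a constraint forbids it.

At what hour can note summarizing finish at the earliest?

Textbook reading waits on its own release at hour 3, so it starts at hour 3 and finishes at 3 + 3 = hour 6.
After textbook reading (finishes hour 6), the problem set can start at hour 6 and finishes at hour 14.
For flashcard drill: the problem set (finishes hour 14); textbook reading (finishes hour 6, plus 1-hour gap → hour 7). Taking the maximum gives a start of hour 14, and it finishes at 14 + 4 = hour 18.
After flashcard drill (finishes hour 18), the practice exam can start at hour 18 and finishes at hour 25.
Note summarizing cannot begin until the practice exam (finishes hour 25). It runs from hour 25 to 25 + 3 = hour 28.

28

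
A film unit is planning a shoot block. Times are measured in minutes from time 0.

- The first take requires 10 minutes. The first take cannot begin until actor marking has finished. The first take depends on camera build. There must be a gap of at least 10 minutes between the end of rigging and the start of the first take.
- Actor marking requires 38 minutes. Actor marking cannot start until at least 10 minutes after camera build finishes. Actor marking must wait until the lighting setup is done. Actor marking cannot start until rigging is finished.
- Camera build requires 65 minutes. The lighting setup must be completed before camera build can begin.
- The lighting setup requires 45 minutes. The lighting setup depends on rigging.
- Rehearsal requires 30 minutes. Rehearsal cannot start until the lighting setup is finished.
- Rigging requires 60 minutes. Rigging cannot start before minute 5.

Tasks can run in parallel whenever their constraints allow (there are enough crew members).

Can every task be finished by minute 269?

Yes

Rigging waits on its own release at minute 5, so it starts at minute 5 and finishes at 5 + 60 = minute 65.
The lighting setup waits on rigging (finishes minute 65), so it starts at minute 65 and finishes at 65 + 45 = minute 110.
Rehearsal cannot begin until the lighting setup (finishes minute 110). It runs from minute 110 to 110 + 30 = minute 140.
Camera build cannot begin until the lighting setup (finishes minute 110). It runs from minute 110 to 110 + 65 = minute 175.
Actor marking has to wait for camera build (finishes minute 175, plus 10-minute gap → minute 185); the lighting setup (finishes minute 110); rigging (finishes minute 65). The latest of these is minute 185, so actor marking runs minute 185 to 185 + 38 = minute 223.
The first take needs all of actor marking (finishes minute 223); camera build (finishes minute 175); rigging (finishes minute 65, plus 10-minute gap → minute 75). That puts its earliest start at minute 223; it finishes at 223 + 10 = minute 233.
Every task is finished by minute 233, which is no later than the deadline of 269, so the schedule is feasible.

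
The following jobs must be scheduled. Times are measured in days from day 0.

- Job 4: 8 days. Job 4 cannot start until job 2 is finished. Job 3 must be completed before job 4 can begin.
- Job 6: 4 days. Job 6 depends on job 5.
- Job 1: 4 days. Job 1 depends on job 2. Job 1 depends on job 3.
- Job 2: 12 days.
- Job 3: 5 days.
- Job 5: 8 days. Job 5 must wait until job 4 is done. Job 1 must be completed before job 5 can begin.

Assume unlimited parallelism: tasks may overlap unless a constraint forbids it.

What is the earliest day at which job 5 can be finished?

28

Nothing blocks job 3, so it runs from day 0 to day 5.
Job 2 has no prerequisites, so it starts at day 0 and finishes at day 12.
Job 4 has to wait for job 2 (finishes day 12); job 3 (finishes day 5). The latest of these is day 12, so job 4 runs day 12 to 12 + 8 = day 20.
Job 1 cannot start until job 2 (finishes day 12); job 3 (finishes day 5). The controlling bound is day 12, so job 1 finishes at 12 + 4 = day 16.
Job 5 cannot start until job 4 (finishes day 20); job 1 (finishes day 16). The controlling bound is day 20, so job 5 finishes at 20 + 8 = day 28.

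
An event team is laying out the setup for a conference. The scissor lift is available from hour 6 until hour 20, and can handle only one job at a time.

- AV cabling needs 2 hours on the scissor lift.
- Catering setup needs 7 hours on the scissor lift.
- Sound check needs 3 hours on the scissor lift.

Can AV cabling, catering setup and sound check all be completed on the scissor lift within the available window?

The scissor lift window is 20 − 6 = 14 hours.
Running back to back, the jobs need 2 + 7 + 3 = 12 hours on the scissor lift.
Since 12 ≤ 14, they fit within the window.

Yes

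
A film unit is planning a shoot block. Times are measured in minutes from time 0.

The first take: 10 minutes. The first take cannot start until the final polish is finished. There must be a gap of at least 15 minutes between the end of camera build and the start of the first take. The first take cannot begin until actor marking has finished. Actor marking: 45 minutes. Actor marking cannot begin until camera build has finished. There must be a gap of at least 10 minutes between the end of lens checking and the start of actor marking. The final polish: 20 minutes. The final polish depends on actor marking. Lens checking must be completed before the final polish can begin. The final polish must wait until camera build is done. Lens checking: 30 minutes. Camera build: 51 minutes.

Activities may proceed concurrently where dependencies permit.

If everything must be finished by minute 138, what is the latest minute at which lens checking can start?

23

The first take must finish by minute 138; it takes 10 minutes, so it must start by 138 − 10 = minute 128.
The final polish feeds into the first take (must start by minute 128); so the final polish must finish by minute 128 and therefore start by minute 108.
Actor marking feeds the final polish (must start by minute 108); the first take (must start by minute 128). Taking the minimum, actor marking must finish by minute 108 and start by 108 − 45 = minute 63.
Lens checking feeds actor marking (must start by minute 63, minus 10-minute gap → minute 53); the final polish (must start by minute 108). Taking the minimum, lens checking must finish by minute 53 and start by 53 − 30 = minute 23.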